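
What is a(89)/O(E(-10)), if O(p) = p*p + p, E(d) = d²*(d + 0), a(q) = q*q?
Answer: 7921/999000 ≈ 0.0079289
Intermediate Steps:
a(q) = q²
E(d) = d³ (E(d) = d²*d = d³)
O(p) = p + p² (O(p) = p² + p = p + p²)
a(89)/O(E(-10)) = 89²/(((-10)³*(1 + (-10)³))) = 7921/((-1000*(1 - 1000))) = 7921/((-1000*(-999))) = 7921/999000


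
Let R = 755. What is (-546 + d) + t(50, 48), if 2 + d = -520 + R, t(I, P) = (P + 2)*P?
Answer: 2087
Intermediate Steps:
t(I, P) = P*(2 + P) (t(I, P) = (2 + P)*P = P*(2 + P))
d = 233 (d = -2 + (-520 + 755) = -2 + 235 = 233)
(-546 + d) + t(50, 48) = (-546 + 233) + 48*(2 + 48) = -313 + 48*50 = -313 + 2400 = 2087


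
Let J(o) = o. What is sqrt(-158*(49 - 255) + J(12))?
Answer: 4*sqrt(2035) ≈ 180.44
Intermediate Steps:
sqrt(-158*(49 - 255) + J(12)) = sqrt(-158*(49 - 255) + 12) = sqrt(-158*(-206) + 12) = sqrt(32548 + 12) = sqrt(32560) = 4*sqrt(2035)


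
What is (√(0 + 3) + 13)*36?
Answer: 468 + 36*√3 ≈ 530.35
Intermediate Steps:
(√(0 + 3) + 13)*36 = (√3 + 13)*36 = (13 + √3)*36 = 468 + 36*√3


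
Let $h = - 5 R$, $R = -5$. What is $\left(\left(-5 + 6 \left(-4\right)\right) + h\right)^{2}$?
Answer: $16$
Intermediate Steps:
$h = 25$ ($h = \left(-5\right) \left(-5\right) = 25$)
$\left(\left(-5 + 6 \left(-4\right)\right) + h\right)^{2} = \left(\left(-5 + 6 \left(-4\right)\right) + 25\right)^{2} = \left(\left(-5 - 24\right) + 25\right)^{2} = \left(-29 + 25\right)^{2} = \left(-4\right)^{2} = 16$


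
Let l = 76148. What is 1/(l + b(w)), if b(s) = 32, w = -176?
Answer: 1/76180 ≈ 1.3127e-5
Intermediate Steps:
1/(l + b(w)) = 1/(76148 + 32) = 1/76180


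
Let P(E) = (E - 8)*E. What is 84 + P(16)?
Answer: 212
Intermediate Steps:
P(E) = E*(-8 + E) (P(E) = (-8 + E)*E = E*(-8 + E))
84 + P(16) = 84 + 16*(-8 + 16) = 84 + 16*8 = 84 + 128 = 212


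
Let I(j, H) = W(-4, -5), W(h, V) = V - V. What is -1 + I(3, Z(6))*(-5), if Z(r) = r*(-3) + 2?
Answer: -1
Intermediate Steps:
W(h, V) = 0
Z(r) = 2 - 3*r (Z(r) = -3*r + 2 = 2 - 3*r)
I(j, H) = 0
-1 + I(3, Z(6))*(-5) = -1 + 0*(-5) = -1 + 0 = -1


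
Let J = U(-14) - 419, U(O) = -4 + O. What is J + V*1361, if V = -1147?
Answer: -1561504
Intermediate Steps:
J = -437 (J = (-4 - 14) - 419 = -18 - 419 = -437)
J + V*1361 = -437 - 1147*1361 = -437 - 1561067 = -1561504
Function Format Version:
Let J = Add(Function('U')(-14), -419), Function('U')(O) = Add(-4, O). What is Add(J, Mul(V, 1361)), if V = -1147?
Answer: -1561504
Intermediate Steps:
J = -437 (J = Add(Add(-4, -14), -419) = Add(-18, -419) = -437)
Add(J, Mul(V, 1361)) = Add(-437, Mul(-1147, 1361)) = Add(-437, -1561067) = -1561504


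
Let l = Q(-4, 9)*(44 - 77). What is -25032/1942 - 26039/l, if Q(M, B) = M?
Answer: -26935981/128172 ≈ -210.16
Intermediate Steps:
l = 132 (l = -4*(44 - 77) = -4*(-33) = 132)
-25032/1942 - 26039/l = -25032/1942 - 26039/132 = -25032*1/1942 - 26039*1/132 = -12516/971 - 26039/132 = -26935981/128172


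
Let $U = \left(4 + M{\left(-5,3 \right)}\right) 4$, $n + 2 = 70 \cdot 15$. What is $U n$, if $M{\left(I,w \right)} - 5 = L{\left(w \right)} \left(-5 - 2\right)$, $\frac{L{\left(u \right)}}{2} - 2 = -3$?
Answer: $96416$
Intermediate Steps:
$L{\left(u \right)} = -2$ ($L{\left(u \right)} = 4 + 2 \left(-3\right) = 4 - 6 = -2$)
$n = 1048$ ($n = -2 + 70 \cdot 15 = -2 + 1050 = 1048$)
$M{\left(I,w \right)} = 19$ ($M{\left(I,w \right)} = 5 - 2 \left(-5 - 2\right) = 5 - -14 = 5 + 14 = 19$)
$U = 92$ ($U = \left(4 + 19\right) 4 = 23 \cdot 4 = 92$)
$U n = 92 \cdot 1048 = 96416$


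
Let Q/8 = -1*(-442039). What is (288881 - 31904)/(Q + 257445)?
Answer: 256977/3793757 ≈ 0.067737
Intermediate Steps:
Q = 3536312 (Q = 8*(-1*(-442039)) = 8*442039 = 3536312)
(288881 - 31904)/(Q + 257445) = (288881 - 31904)/(3536312 + 257445) = 256977/3793757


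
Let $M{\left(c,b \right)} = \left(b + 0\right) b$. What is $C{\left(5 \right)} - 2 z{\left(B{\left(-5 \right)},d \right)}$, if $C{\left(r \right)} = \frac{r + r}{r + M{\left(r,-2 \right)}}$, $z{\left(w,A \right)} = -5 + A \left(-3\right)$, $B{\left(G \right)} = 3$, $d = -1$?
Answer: $\frac{46}{9} \approx 5.1111$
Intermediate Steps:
$z{\left(w,A \right)} = -5 - 3 A$
$M{\left(c,b \right)} = b^{2}$ ($M{\left(c,b \right)} = b b = b^{2}$)
$C{\left(r \right)} = \frac{2 r}{4 + r}$ ($C{\left(r \right)} = \frac{r + r}{r + \left(-2\right)^{2}} = \frac{2 r}{r + 4} = \frac{2 r}{4 + r}$)
$C{\left(5 \right)} - 2 z{\left(B{\left(-5 \right)},d \right)} = 2 \cdot 5 \frac{1}{4 + 5} - 2 \left(-5 - -3\right) = 2 \cdot 5 \cdot \frac{1}{9} - 2 \left(-5 + 3\right) = 2 \cdot 5 \cdot \frac{1}{9} - -4 = \frac{10}{9} + 4 = \frac{46}{9}$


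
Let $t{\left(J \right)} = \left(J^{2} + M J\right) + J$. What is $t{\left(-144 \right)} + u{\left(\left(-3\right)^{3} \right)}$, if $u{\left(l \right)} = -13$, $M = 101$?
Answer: $6035$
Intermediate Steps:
$t{\left(J \right)} = J^{2} + 102 J$ ($t{\left(J \right)} = \left(J^{2} + 101 J\right) + J = J^{2} + 102 J$)
$t{\left(-144 \right)} + u{\left(\left(-3\right)^{3} \right)} = - 144 \left(102 - 144\right) - 13 = \left(-144\right) \left(-42\right) - 13 = 6048 - 13 = 6035$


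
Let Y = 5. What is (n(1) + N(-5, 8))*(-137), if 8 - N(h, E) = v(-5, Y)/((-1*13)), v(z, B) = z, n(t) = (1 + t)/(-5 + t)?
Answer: -25345/26 ≈ -974.81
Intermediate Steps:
n(t) = (1 + t)/(-5 + t)
N(h, E) = 99/13 (N(h, E) = 8 - (-5)/((-1*13)) = 8 - (-5)/(-13) = 8 - (-5)*(-1)/13 = 8 - 1*5/13 = 8 - 5/13 = 99/13)
(n(1) + N(-5, 8))*(-137) = ((1 + 1)/(-5 + 1) + 99/13)*(-137) = (2/(-4) + 99/13)*(-137) = (-¼*2 + 99/13)*(-137) = (-½ + 99/13)*(-137) = (185/26)*(-137) = -25345/26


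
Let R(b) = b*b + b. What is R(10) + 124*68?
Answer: 8542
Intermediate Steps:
R(b) = b + b² (R(b) = b² + b = b + b²)
R(10) + 124*68 = 10*(1 + 10) + 124*68 = 10*11 + 8432 = 110 + 8432 = 8542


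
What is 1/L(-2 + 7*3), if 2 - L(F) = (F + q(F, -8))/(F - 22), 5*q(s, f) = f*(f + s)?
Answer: 15/37 ≈ 0.40541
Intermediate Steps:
q(s, f) = f*(f + s)/5 (q(s, f) = (f*(f + s))/5 = f*(f + s)/5)
L(F) = 2 - (64/5 - 3*F/5)/(-22 + F) (L(F) = 2 - (F + (⅕)*(-8)*(-8 + F))/(F - 22) = 2 - (F + (64/5 - 8*F/5))/(-22 + F) = 2 - (64/5 - 3*F/5)/(-22 + F))
1/L(-2 + 7*3) = 1/((-284 + 13*(-2 + 7*3))/(5*(-22 + (-2 + 7*3)))) = 1/((-284 + 13*(-2 + 21))/(5*(-22 + (-2 + 21)))) = 1/((-284 + 13*19)/(5*(-22 + 19))) = 1/((⅕)*(-284 + 247)/(-3)) = 1/((⅕)*(-⅓)*(-37)) = 1/(37/15) = 15/37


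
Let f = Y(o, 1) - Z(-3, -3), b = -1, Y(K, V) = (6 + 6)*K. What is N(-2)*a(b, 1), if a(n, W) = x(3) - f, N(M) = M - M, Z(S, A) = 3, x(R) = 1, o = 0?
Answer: 0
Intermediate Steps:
Y(K, V) = 12*K
f = -3 (f = 12*0 - 1*3 = 0 - 3 = -3)
N(M) = 0
a(n, W) = 4 (a(n, W) = 1 - 1*(-3) = 1 + 3 = 4)
N(-2)*a(b, 1) = 0*4 = 0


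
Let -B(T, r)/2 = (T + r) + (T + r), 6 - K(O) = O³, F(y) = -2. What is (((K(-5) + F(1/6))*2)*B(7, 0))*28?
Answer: -202272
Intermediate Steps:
K(O) = 6 - O³
B(T, r) = -4*T - 4*r (B(T, r) = -2*((T + r) + (T + r)) = -2*(2*T + 2*r) = -4*T - 4*r)
(((K(-5) + F(1/6))*2)*B(7, 0))*28 = ((((6 - 1*(-5)³) - 2)*2)*(-4*7 - 4*0))*28 = ((((6 - 1*(-125)) - 2)*2)*(-28 + 0))*28 = ((((6 + 125) - 2)*2)*(-28))*28 = (((131 - 2)*2)*(-28))*28 = ((129*2)*(-28))*28 = (258*(-28))*28 = -7224*28 = -202272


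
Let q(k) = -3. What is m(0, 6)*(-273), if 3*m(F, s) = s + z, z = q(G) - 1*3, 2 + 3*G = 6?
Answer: 0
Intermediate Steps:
G = 4/3 (G = -⅔ + (⅓)*6 = -⅔ + 2 = 4/3 ≈ 1.3333)
z = -6 (z = -3 - 1*3 = -3 - 3 = -6)
m(F, s) = -2 + s/3 (m(F, s) = (s - 6)/3 = (-6 + s)/3 = -2 + s/3)
m(0, 6)*(-273) = (-2 + (⅓)*6)*(-273) = (-2 + 2)*(-273) = 0*(-273) = 0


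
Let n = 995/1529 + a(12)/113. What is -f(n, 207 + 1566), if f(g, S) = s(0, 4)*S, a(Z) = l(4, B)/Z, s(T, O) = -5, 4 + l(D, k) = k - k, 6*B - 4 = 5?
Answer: 8865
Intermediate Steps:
B = 3/2 (B = ⅔ + (⅙)*5 = ⅔ + ⅚ = 3/2 ≈ 1.5000)
l(D, k) = -4 (l(D, k) = -4 + (k - k) = -4 + 0 = -4)
a(Z) = -4/Z
n = 335776/518331 (n = 995/1529 - 4/12/113 = 995*(1/1529) - 4*1/12*(1/113) = 995/1529 - ⅓*1/113 = 995/1529 - 1/339 = 335776/518331 ≈ 0.64780)
f(g, S) = -5*S
-f(n, 207 + 1566) = -(-5)*(207 + 1566) = -(-5)*1773 = -1*(-8865) = 8865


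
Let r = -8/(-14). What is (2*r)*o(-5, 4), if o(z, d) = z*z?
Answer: 200/7 ≈ 28.571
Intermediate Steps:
o(z, d) = z**2
r = 4/7 (r = -8*(-1/14) = 4/7 ≈ 0.57143)
(2*r)*o(-5, 4) = (2*(4/7))*(-5)**2 = (8/7)*25 = 200/7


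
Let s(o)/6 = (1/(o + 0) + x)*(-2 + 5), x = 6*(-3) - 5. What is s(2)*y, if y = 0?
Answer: 0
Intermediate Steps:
x = -23 (x = -18 - 5 = -23)
s(o) = -414 + 18/o (s(o) = 6*((1/(o + 0) - 23)*(-2 + 5)) = 6*((1/o - 23)*3) = 6*((-23 + 1/o)*3) = 6*(-69 + 3/o) = -414 + 18/o)
s(2)*y = (-414 + 18/2)*0 = (-414 + 18*(1/2))*0 = (-414 + 9)*0 = -405*0 = 0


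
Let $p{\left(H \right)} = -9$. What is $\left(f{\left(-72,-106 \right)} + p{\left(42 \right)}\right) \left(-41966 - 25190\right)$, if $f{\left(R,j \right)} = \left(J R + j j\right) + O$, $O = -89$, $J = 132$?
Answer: $-109732904$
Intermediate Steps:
$f{\left(R,j \right)} = -89 + j^{2} + 132 R$ ($f{\left(R,j \right)} = \left(132 R + j j\right) - 89 = \left(132 R + j^{2}\right) - 89 = \left(j^{2} + 132 R\right) - 89 = -89 + j^{2} + 132 R$)
$\left(f{\left(-72,-106 \right)} + p{\left(42 \right)}\right) \left(-41966 - 25190\right) = \left(\left(-89 + \left(-106\right)^{2} + 132 \left(-72\right)\right) - 9\right) \left(-41966 - 25190\right) = \left(\left(-89 + 11236 - 9504\right) - 9\right) \left(-67156\right) = \left(1643 - 9\right) \left(-67156\right) = 1634 \left(-67156\right) = -109732904$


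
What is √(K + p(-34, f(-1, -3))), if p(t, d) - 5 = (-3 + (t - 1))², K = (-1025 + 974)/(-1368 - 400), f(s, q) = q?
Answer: √3918174/52 ≈ 38.066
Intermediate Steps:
K = 3/104 (K = -51/(-1768) = -51*(-1/1768) = 3/104 ≈ 0.028846)
p(t, d) = 5 + (-4 + t)² (p(t, d) = 5 + (-3 + (t - 1))² = 5 + (-3 + (-1 + t))² = 5 + (-4 + t)²)
√(K + p(-34, f(-1, -3))) = √(3/104 + (5 + (-4 - 34)²)) = √(3/104 + (5 + (-38)²)) = √(3/104 + (5 + 1444)) = √(3/104 + 1449) = √(150699/104) = √3918174/52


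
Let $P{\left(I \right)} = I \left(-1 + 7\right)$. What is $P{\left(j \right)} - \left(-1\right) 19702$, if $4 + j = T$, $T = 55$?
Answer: $20008$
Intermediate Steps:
$j = 51$ ($j = -4 + 55 = 51$)
$P{\left(I \right)} = 6 I$ ($P{\left(I \right)} = I 6 = 6 I$)
$P{\left(j \right)} - \left(-1\right) 19702 = 6 \cdot 51 - \left(-1\right) 19702 = 306 - -19702 = 306 + 19702 = 20008$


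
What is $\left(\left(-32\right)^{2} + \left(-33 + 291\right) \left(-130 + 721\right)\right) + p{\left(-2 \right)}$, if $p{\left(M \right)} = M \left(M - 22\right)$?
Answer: $153550$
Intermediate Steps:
$p{\left(M \right)} = M \left(-22 + M\right)$
$\left(\left(-32\right)^{2} + \left(-33 + 291\right) \left(-130 + 721\right)\right) + p{\left(-2 \right)} = \left(\left(-32\right)^{2} + \left(-33 + 291\right) \left(-130 + 721\right)\right) - 2 \left(-22 - 2\right) = \left(1024 + 258 \cdot 591\right) - -48 = \left(1024 + 152478\right) + 48 = 153502 + 48 = 153550$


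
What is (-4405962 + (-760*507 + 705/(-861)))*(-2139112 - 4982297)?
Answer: 9792636476600121/287 ≈ 3.4121e+13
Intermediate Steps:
(-4405962 + (-760*507 + 705/(-861)))*(-2139112 - 4982297) = (-4405962 + (-385320 + 705*(-1/861)))*(-7121409) = (-4405962 + (-385320 - 235/287))*(-7121409) = (-4405962 - 110587075/287)*(-7121409) = -1375098169/287*(-7121409) = 9792636476600121/287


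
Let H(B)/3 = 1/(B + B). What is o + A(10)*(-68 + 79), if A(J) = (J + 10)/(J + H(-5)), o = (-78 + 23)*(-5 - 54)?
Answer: 316965/97 ≈ 3267.7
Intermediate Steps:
H(B) = 3/(2*B) (H(B) = 3/(B + B) = 3/((2*B)) = 3*(1/(2*B)) = 3/(2*B))
o = 3245 (o = -55*(-59) = 3245)
A(J) = (10 + J)/(-3/10 + J) (A(J) = (J + 10)/(J + (3/2)/(-5)) = (10 + J)/(J + (3/2)*(-⅕)) = (10 + J)/(J - 3/10) = (10 + J)/(-3/10 + J))
o + A(10)*(-68 + 79) = 3245 + (10*(10 + 10)/(-3 + 10*10))*(-68 + 79) = 3245 + (10*20/(-3 + 100))*11 = 3245 + (10*20/97)*11 = 3245 + (10*(1/97)*20)*11 = 3245 + (200/97)*11 = 3245 + 2200/97 = 316965/97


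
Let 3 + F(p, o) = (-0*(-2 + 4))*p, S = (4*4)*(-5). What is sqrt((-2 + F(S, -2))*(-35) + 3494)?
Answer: sqrt(3669) ≈ 60.572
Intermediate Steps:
S = -80 (S = 16*(-5) = -80)
F(p, o) = -3 (F(p, o) = -3 + (-0*(-2 + 4))*p = -3 + (-0*2)*p = -3 + (-4*0)*p = -3 + 0*p = -3 + 0 = -3)
sqrt((-2 + F(S, -2))*(-35) + 3494) = sqrt((-2 - 3)*(-35) + 3494) = sqrt(-5*(-35) + 3494) = sqrt(175 + 3494) = sqrt(3669)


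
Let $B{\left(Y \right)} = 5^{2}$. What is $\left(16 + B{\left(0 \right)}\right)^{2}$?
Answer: $1681$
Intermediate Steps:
$B{\left(Y \right)} = 25$
$\left(16 + B{\left(0 \right)}\right)^{2} = \left(16 + 25\right)^{2} = 41^{2} = 1681$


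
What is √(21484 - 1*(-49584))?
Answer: 2*√17767 ≈ 266.59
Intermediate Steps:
√(21484 - 1*(-49584)) = √(21484 + 49584) = √71068 = 2*√17767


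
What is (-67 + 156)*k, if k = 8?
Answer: 712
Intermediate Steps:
(-67 + 156)*k = (-67 + 156)*8 = 89*8 = 712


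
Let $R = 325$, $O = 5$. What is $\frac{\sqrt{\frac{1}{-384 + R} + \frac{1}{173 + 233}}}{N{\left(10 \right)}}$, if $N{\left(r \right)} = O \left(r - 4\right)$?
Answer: $\frac{i \sqrt{8312038}}{718620} \approx 0.0040119 i$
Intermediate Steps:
$N{\left(r \right)} = -20 + 5 r$ ($N{\left(r \right)} = 5 \left(r - 4\right) = 5 \left(-4 + r\right) = -20 + 5 r$)
$\frac{\sqrt{\frac{1}{-384 + R} + \frac{1}{173 + 233}}}{N{\left(10 \right)}} = \frac{\sqrt{\frac{1}{-384 + 325} + \frac{1}{173 + 233}}}{-20 + 5 \cdot 10} = \frac{\sqrt{\frac{1}{-59} + \frac{1}{406}}}{-20 + 50} = \frac{\sqrt{- \frac{1}{59} + \frac{1}{406}}}{30} = \sqrt{- \frac{347}{23954}} \cdot \frac{1}{30} = \frac{i \sqrt{8312038}}{23954} \cdot \frac{1}{30} = \frac{i \sqrt{8312038}}{718620}$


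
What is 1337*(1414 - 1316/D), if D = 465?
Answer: 877331378/465 ≈ 1.8867e+6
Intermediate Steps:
1337*(1414 - 1316/D) = 1337*(1414 - 1316/465) = 1337*(656194/465) = 877331378/465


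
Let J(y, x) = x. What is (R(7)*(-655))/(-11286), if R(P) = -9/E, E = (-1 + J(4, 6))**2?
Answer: -131/6270 ≈ -0.020893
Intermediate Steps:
E = 25 (E = (-1 + 6)**2 = 5**2 = 25)
R(P) = -9/25
(R(7)*(-655))/(-11286) = -9/25*(-655)/(-11286) = (1179/5)*(-1/11286) = -131/6270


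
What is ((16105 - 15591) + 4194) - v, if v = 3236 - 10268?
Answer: 11740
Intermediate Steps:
v = -7032
((16105 - 15591) + 4194) - v = ((16105 - 15591) + 4194) - 1*(-7032) = (514 + 4194) + 7032 = 4708 + 7032 = 11740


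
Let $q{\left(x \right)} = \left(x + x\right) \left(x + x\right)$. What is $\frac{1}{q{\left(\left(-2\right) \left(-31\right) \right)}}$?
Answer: $\frac{1}{15376} \approx 6.5036 \cdot 10^{-5}$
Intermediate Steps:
$q{\left(x \right)} = 4 x^{2}$ ($q{\left(x \right)} = 2 x 2 x = 4 x^{2}$)
$\frac{1}{q{\left(\left(-2\right) \left(-31\right) \right)}} = \frac{1}{4 \left(\left(-2\right) \left(-31\right)\right)^{2}} = \frac{1}{4 \cdot 62^{2}} = \frac{1}{4 \cdot 3844} = \frac{1}{15376}$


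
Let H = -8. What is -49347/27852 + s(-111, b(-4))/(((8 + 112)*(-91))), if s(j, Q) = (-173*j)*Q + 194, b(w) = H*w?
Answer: -73580063/1267266 ≈ -58.062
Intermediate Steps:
b(w) = -8*w
s(j, Q) = 194 - 173*Q*j (s(j, Q) = -173*Q*j + 194 = 194 - 173*Q*j)
-49347/27852 + s(-111, b(-4))/(((8 + 112)*(-91))) = -49347/27852 + (194 - 173*(-8*(-4))*(-111))/(((8 + 112)*(-91))) = -49347*1/27852 + (194 - 173*32*(-111))/((120*(-91))) = -16449/9284 + (194 + 614496)/(-10920) = -16449/9284 + 614690*(-1/10920) = -16449/9284 - 61469/1092 = -73580063/1267266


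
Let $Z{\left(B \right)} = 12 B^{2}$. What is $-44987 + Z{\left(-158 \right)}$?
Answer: $254581$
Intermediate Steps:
$-44987 + Z{\left(-158 \right)} = -44987 + 12 \left(-158\right)^{2} = -44987 + 12 \cdot 24964 = -44987 + 299568 = 254581$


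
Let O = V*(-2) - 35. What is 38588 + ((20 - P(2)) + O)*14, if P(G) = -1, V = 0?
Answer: 38392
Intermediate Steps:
O = -35 (O = 0*(-2) - 35 = 0 - 35 = -35)
38588 + ((20 - P(2)) + O)*14 = 38588 + ((20 - 1*(-1)) - 35)*14 = 38588 + ((20 + 1) - 35)*14 = 38588 + (21 - 35)*14 = 38588 - 14*14 = 38588 - 196 = 38392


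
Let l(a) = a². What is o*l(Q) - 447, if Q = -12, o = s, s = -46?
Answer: -7071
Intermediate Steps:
o = -46
o*l(Q) - 447 = -46*(-12)² - 447 = -46*144 - 447 = -6624 - 447 = -7071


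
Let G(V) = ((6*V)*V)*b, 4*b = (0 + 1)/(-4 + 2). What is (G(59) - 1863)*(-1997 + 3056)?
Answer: -18950805/4 ≈ -4.7377e+6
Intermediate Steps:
b = -⅛ (b = ((0 + 1)/(-4 + 2))/4 = (1/(-2))/4 = (1*(-½))/4 = (¼)*(-½) = -⅛ ≈ -0.12500)
G(V) = -3*V²/4 (G(V) = ((6*V)*V)*(-⅛) = (6*V²)*(-⅛) = -3*V²/4)
(G(59) - 1863)*(-1997 + 3056) = (-¾*59² - 1863)*(-1997 + 3056) = (-¾*3481 - 1863)*1059 = (-10443/4 - 1863)*1059 = -17895/4*1059 = -18950805/4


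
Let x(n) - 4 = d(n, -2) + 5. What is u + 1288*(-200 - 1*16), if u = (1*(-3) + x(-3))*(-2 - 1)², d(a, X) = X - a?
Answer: -278145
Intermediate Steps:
x(n) = 7 - n (x(n) = 4 + ((-2 - n) + 5) = 4 + (3 - n) = 7 - n)
u = 63 (u = (1*(-3) + (7 - 1*(-3)))*(-2 - 1)² = (-3 + (7 + 3))*(-3)² = (-3 + 10)*9 = 7*9 = 63)
u + 1288*(-200 - 1*16) = 63 + 1288*(-200 - 1*16) = 63 + 1288*(-200 - 16) = 63 + 1288*(-216) = 63 - 278208 = -278145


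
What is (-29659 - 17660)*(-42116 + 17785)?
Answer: 1151318589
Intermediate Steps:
(-29659 - 17660)*(-42116 + 17785) = -47319*(-24331) = 1151318589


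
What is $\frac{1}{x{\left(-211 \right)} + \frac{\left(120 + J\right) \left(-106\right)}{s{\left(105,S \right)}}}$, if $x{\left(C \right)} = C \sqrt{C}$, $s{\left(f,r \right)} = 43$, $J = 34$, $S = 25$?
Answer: $- \frac{701932}{17635851395} + \frac{390139 i \sqrt{211}}{17635851395} \approx -3.9801 \cdot 10^{-5} + 0.00032134 i$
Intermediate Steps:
$x{\left(C \right)} = C^{\frac{3}{2}}$
$\frac{1}{x{\left(-211 \right)} + \frac{\left(120 + J\right) \left(-106\right)}{s{\left(105,S \right)}}} = \frac{1}{\left(-211\right)^{\frac{3}{2}} + \frac{\left(120 + 34\right) \left(-106\right)}{43}} = \frac{1}{- 211 i \sqrt{211} + 154 \left(-106\right) \frac{1}{43}} = \frac{1}{- 211 i \sqrt{211} - \frac{16324}{43}} = \frac{1}{- \frac{16324}{43} - 211 i \sqrt{211}}$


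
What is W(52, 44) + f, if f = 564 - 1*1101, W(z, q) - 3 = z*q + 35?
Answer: 1789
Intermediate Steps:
W(z, q) = 38 + q*z (W(z, q) = 3 + (z*q + 35) = 3 + (q*z + 35) = 3 + (35 + q*z) = 38 + q*z)
f = -537 (f = 564 - 1101 = -537)
W(52, 44) + f = (38 + 44*52) - 537 = (38 + 2288) - 537 = 2326 - 537 = 1789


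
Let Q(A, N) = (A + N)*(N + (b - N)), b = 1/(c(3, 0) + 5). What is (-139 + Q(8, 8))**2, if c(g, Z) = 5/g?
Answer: 466489/25 ≈ 18660.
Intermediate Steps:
b = 3/20 (b = 1/(5/3 + 5) = 1/(20/3) = 3/20 ≈ 0.15000)
Q(A, N) = 3*A/20 + 3*N/20 (Q(A, N) = (A + N)*(N + (3/20 - N)) = (A + N)*(3/20) = 3*A/20 + 3*N/20)
(-139 + Q(8, 8))**2 = (-139 + ((3/20)*8 + (3/20)*8))**2 = (-139 + (6/5 + 6/5))**2 = (-139 + 12/5)**2 = (-683/5)**2 = 466489/25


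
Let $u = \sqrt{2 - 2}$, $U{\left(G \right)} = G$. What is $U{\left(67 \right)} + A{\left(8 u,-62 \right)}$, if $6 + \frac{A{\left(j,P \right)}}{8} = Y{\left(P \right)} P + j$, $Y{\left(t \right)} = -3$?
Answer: $1507$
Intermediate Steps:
$u = 0$ ($u = \sqrt{0} = 0$)
$A{\left(j,P \right)} = -48 - 24 P + 8 j$ ($A{\left(j,P \right)} = -48 + 8 \left(- 3 P + j\right) = -48 + 8 \left(j - 3 P\right) = -48 - \left(- 8 j + 24 P\right) = -48 - 24 P + 8 j$)
$U{\left(67 \right)} + A{\left(8 u,-62 \right)} = 67 - \left(-1440 - 64 \cdot 0\right) = 67 + \left(-48 + 1488 + 8 \cdot 0\right) = 67 + \left(-48 + 1488 + 0\right) = 67 + 1440 = 1507$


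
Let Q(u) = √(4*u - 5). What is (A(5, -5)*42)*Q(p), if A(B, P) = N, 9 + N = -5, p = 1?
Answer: -588*I ≈ -588.0*I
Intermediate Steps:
N = -14 (N = -9 - 5 = -14)
A(B, P) = -14
Q(u) = √(-5 + 4*u)
(A(5, -5)*42)*Q(p) = (-14*42)*√(-5 + 4*1) = -588*√(-5 + 4) = -588*I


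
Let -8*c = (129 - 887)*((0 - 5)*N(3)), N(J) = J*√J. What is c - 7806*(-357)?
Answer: 2786742 - 5685*√3/4 ≈ 2.7843e+6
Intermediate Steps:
N(J) = J^(3/2)
c = -5685*√3/4 (c = -(129 - 887)*(0 - 5)*3^(3/2)/8 = -(-379)*(-15*√3)/4 = -5685*√3/4 ≈ -2461.7)
c - 7806*(-357) = -5685*√3/4 - 7806*(-357) = -5685*√3/4 - 1*(-2786742) = -5685*√3/4 + 2786742 = 2786742 - 5685*√3/4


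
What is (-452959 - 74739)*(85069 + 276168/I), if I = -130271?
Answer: -5847816008613638/130271 ≈ -4.4890e+10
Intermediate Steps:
(-452959 - 74739)*(85069 + 276168/I) = (-452959 - 74739)*(85069 + 276168/(-130271)) = -527698*(85069 + 276168*(-1/130271)) = -527698*(85069 - 276168/130271) = -527698*11081747531/130271 = -5847816008613638/130271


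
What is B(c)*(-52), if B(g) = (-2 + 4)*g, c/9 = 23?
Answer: -21528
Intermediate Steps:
c = 207 (c = 9*23 = 207)
B(g) = 2*g
B(c)*(-52) = (2*207)*(-52) = 414*(-52) = -21528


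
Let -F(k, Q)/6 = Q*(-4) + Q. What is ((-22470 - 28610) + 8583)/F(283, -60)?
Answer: 42497/1080 ≈ 39.349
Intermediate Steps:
F(k, Q) = 18*Q (F(k, Q) = -6*(Q*(-4) + Q) = -6*(-4*Q + Q) = -(-18)*Q = 18*Q)
((-22470 - 28610) + 8583)/F(283, -60) = ((-22470 - 28610) + 8583)/((18*(-60))) = (-51080 + 8583)/(-1080) = -42497*(-1/1080) = 42497/1080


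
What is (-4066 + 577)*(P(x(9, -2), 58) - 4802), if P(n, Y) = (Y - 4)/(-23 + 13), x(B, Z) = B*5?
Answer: 83865093/5 ≈ 1.6773e+7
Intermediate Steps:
x(B, Z) = 5*B
P(n, Y) = 2/5 - Y/10 (P(n, Y) = (-4 + Y)/(-10) = (-4 + Y)*(-1/10) = 2/5 - Y/10)
(-4066 + 577)*(P(x(9, -2), 58) - 4802) = (-4066 + 577)*((2/5 - 1/10*58) - 4802) = -3489*((2/5 - 29/5) - 4802) = -3489*(-27/5 - 4802) = -3489*(-24037/5) = 83865093/5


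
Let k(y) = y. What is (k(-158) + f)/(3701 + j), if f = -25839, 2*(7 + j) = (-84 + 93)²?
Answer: -51994/7469 ≈ -6.9613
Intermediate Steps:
j = 67/2 (j = -7 + (-84 + 93)²/2 = -7 + (½)*9² = -7 + (½)*81 = -7 + 81/2 = 67/2 ≈ 33.500)
(k(-158) + f)/(3701 + j) = (-158 - 25839)/(3701 + 67/2) = -25997/7469/2 = -25997*2/7469 = -51994/7469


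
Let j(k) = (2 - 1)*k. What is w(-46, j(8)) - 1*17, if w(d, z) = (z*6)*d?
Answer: -2225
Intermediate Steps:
j(k) = k (j(k) = 1*k = k)
w(d, z) = 6*d*z (w(d, z) = (6*z)*d = 6*d*z)
w(-46, j(8)) - 1*17 = 6*(-46)*8 - 1*17 = -2208 - 17 = -2225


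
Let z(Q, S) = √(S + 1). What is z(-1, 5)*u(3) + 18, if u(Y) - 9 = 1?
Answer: 18 + 10*√6 ≈ 42.495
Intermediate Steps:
z(Q, S) = √(1 + S)
u(Y) = 10 (u(Y) = 9 + 1 = 10)
z(-1, 5)*u(3) + 18 = √(1 + 5)*10 + 18 = √6*10 + 18 = 10*√6 + 18 = 18 + 10*√6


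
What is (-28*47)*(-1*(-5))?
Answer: -6580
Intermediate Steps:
(-28*47)*(-1*(-5)) = -1316*5 = -6580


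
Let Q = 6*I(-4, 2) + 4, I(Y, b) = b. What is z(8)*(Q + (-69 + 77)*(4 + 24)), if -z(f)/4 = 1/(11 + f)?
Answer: -960/19 ≈ -50.526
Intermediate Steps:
z(f) = -4/(11 + f)
Q = 16 (Q = 6*2 + 4 = 12 + 4 = 16)
z(8)*(Q + (-69 + 77)*(4 + 24)) = (-4/(11 + 8))*(16 + (-69 + 77)*(4 + 24)) = (-4/19)*(16 + 8*28) = (-4*1/19)*(16 + 224) = -4/19*240 = -960/19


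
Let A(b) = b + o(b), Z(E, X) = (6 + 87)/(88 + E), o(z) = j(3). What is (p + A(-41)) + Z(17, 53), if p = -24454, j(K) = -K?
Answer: -857399/35 ≈ -24497.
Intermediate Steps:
o(z) = -3 (o(z) = -1*3 = -3)
Z(E, X) = 93/(88 + E)
A(b) = -3 + b (A(b) = b - 3 = -3 + b)
(p + A(-41)) + Z(17, 53) = (-24454 + (-3 - 41)) + 93/(88 + 17) = (-24454 - 44) + 93/105 = -24498 + 93*(1/105) = -24498 + 31/35 = -857399/35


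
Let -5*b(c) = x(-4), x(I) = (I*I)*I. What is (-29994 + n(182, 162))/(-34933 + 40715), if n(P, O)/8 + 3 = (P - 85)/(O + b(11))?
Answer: -6557963/1263367 ≈ -5.1909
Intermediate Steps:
x(I) = I³ (x(I) = I²*I = I³)
b(c) = 64/5 (b(c) = -⅕*(-4)³ = -⅕*(-64) = 64/5)
n(P, O) = -24 + 8*(-85 + P)/(64/5 + O) (n(P, O) = -24 + 8*((P - 85)/(O + 64/5)) = -24 + 8*((-85 + P)/(64/5 + O)) = -24 + 8*(-85 + P)/(64/5 + O))
(-29994 + n(182, 162))/(-34933 + 40715) = (-29994 + 8*(-617 - 15*162 + 5*182)/(64 + 5*162))/(-34933 + 40715) = (-29994 + 8*(-617 - 2430 + 910)/(64 + 810))/5782 = (-29994 + 8*(-2137)/874)*(1/5782) = (-29994 + 8*(1/874)*(-2137))*(1/5782) = (-29994 - 8548/437)*(1/5782) = -13115926/437*1/5782 = -6557963/1263367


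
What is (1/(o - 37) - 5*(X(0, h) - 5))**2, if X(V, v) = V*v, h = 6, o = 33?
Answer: 9801/16 ≈ 612.56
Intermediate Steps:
(1/(o - 37) - 5*(X(0, h) - 5))**2 = (1/(33 - 37) - 5*(0*6 - 5))**2 = (1/(-4) - 5*(0 - 5))**2 = (-1/4 - 5*(-5))**2 = (-1/4 + 25)**2 = (99/4)**2 = 9801/16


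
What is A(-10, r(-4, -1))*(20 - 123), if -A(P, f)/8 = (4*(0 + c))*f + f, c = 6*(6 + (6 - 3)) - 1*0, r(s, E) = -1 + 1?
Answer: 0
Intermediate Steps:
r(s, E) = 0
c = 54 (c = 6*(6 + 3) + 0 = 6*9 + 0 = 54 + 0 = 54)
A(P, f) = -1736*f (A(P, f) = -8*((4*(0 + 54))*f + f) = -8*((4*54)*f + f) = -8*(216*f + f) = -1736*f)
A(-10, r(-4, -1))*(20 - 123) = (-1736*0)*(20 - 123) = 0*(-103) = 0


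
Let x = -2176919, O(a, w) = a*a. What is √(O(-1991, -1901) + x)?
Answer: √1787162 ≈ 1336.8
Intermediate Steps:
O(a, w) = a²
√(O(-1991, -1901) + x) = √((-1991)² - 2176919) = √(3964081 - 2176919) = √1787162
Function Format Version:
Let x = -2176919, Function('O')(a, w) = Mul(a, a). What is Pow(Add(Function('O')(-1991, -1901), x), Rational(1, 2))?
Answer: Pow(1787162, Rational(1, 2)) ≈ 1336.8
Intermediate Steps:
Function('O')(a, w) = Pow(a, 2)
Pow(Add(Function('O')(-1991, -1901), x), Rational(1, 2)) = Pow(Add(Pow(-1991, 2), -2176919), Rational(1, 2)) = Pow(Add(3964081, -2176919), Rational(1, 2)) = Pow(1787162, Rational(1, 2))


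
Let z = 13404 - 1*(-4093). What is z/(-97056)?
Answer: -17497/97056 ≈ -0.18028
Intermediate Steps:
z = 17497 (z = 13404 + 4093 = 17497)
z/(-97056) = 17497/(-97056) = 17497*(-1/97056) = -17497/97056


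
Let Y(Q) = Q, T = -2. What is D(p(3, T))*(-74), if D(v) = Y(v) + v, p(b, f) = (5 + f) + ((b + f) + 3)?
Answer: -1036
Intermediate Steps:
p(b, f) = 8 + b + 2*f (p(b, f) = (5 + f) + (3 + b + f) = 8 + b + 2*f)
D(v) = 2*v (D(v) = v + v = 2*v)
D(p(3, T))*(-74) = (2*(8 + 3 + 2*(-2)))*(-74) = (2*(8 + 3 - 4))*(-74) = (2*7)*(-74) = 14*(-74) = -1036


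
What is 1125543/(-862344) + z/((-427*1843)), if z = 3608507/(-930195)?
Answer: -31666280979583/24261472496520 ≈ -1.3052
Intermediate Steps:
z = -515501/132885 (z = 3608507*(-1/930195) = -515501/132885 ≈ -3.8793)
1125543/(-862344) + z/((-427*1843)) = 1125543/(-862344) - 515501/(132885*((-427*1843))) = 1125543*(-1/862344) - 515501/132885/(-786961) = -6359/4872 - 515501/132885*(-1/786961) = -6359/4872 + 73643/14939330355 = -31666280979583/24261472496520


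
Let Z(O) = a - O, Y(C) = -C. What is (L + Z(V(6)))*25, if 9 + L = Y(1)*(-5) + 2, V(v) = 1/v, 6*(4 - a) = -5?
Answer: 200/3 ≈ 66.667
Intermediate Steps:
a = 29/6 (a = 4 - ⅙*(-5) = 4 + ⅚ = 29/6 ≈ 4.8333)
Z(O) = 29/6 - O
L = -2 (L = -9 + (-1*1*(-5) + 2) = -9 + (-1*(-5) + 2) = -9 + (5 + 2) = -9 + 7 = -2)
(L + Z(V(6)))*25 = (-2 + (29/6 - 1/6))*25 = (-2 + (29/6 - 1*⅙))*25 = (-2 + (29/6 - ⅙))*25 = (-2 + 14/3)*25 = (8/3)*25 = 200/3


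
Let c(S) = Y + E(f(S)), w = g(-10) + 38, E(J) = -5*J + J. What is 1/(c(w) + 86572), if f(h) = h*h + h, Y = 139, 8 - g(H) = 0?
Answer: 1/78063 ≈ 1.2810e-5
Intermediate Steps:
g(H) = 8 (g(H) = 8 - 1*0 = 8 + 0 = 8)
f(h) = h + h² (f(h) = h² + h = h + h²)
E(J) = -4*J
w = 46 (w = 8 + 38 = 46)
c(S) = 139 - 4*S*(1 + S)
1/(c(w) + 86572) = 1/((139 - 4*46*(1 + 46)) + 86572) = 1/((139 - 4*46*47) + 86572) = 1/((139 - 8648) + 86572) = 1/(-8509 + 86572) = 1/78063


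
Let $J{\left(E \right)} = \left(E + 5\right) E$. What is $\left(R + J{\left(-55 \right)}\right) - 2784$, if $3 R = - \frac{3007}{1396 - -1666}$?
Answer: $- \frac{315331}{9186} \approx -34.327$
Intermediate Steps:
$J{\left(E \right)} = E \left(5 + E\right)$ ($J{\left(E \right)} = \left(5 + E\right) E = E \left(5 + E\right)$)
$R = - \frac{3007}{9186}$ ($R = \frac{\left(-3007\right) \frac{1}{1396 - -1666}}{3} = \frac{\left(-3007\right) \frac{1}{1396 + 1666}}{3} = \frac{\left(-3007\right) \frac{1}{3062}}{3} = \frac{1}{3} \left(- \frac{3007}{3062}\right) = - \frac{3007}{9186} \approx -0.32735$)
$\left(R + J{\left(-55 \right)}\right) - 2784 = \left(- \frac{3007}{9186} - 55 \left(5 - 55\right)\right) - 2784 = \left(- \frac{3007}{9186} - -2750\right) - 2784 = \left(- \frac{3007}{9186} + 2750\right) - 2784 = \frac{25258493}{9186} - 2784 = - \frac{315331}{9186}$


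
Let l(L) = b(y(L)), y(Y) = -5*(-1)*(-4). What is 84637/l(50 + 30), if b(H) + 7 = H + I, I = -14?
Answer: -84637/41 ≈ -2064.3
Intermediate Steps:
y(Y) = -20 (y(Y) = 5*(-4) = -20)
b(H) = -21 + H (b(H) = -7 + (H - 14) = -7 + (-14 + H) = -21 + H)
l(L) = -41 (l(L) = -21 - 20 = -41)
84637/l(50 + 30) = 84637/(-41) = 84637*(-1/41) = -84637/41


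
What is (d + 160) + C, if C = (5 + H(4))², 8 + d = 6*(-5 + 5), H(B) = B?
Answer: 233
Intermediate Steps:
d = -8 (d = -8 + 6*(-5 + 5) = -8 + 6*0 = -8 + 0 = -8)
C = 81 (C = (5 + 4)² = 9² = 81)
(d + 160) + C = (-8 + 160) + 81 = 152 + 81 = 233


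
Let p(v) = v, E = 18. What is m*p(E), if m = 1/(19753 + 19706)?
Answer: 6/13153 ≈ 0.00045617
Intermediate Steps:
m = 1/39459 ≈ 2.5343e-5
m*p(E) = (1/39459)*18 = 6/13153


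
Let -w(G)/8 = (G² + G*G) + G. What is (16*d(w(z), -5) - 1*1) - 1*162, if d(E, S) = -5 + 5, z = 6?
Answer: -163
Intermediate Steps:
w(G) = -16*G² - 8*G (w(G) = -8*((G² + G*G) + G) = -8*((G² + G²) + G) = -8*(2*G² + G) = -8*(G + 2*G²) = -16*G² - 8*G)
d(E, S) = 0
(16*d(w(z), -5) - 1*1) - 1*162 = (16*0 - 1*1) - 1*162 = (0 - 1) - 162 = -1 - 162 = -163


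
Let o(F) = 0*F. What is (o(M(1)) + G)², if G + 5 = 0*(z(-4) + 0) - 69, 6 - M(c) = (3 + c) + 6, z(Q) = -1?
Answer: 5476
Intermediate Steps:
M(c) = -3 - c (M(c) = 6 - ((3 + c) + 6) = 6 - (9 + c) = 6 + (-9 - c) = -3 - c)
o(F) = 0
G = -74 (G = -5 + (0*(-1 + 0) - 69) = -5 + (0*(-1) - 69) = -5 + (0 - 69) = -5 - 69 = -74)
(o(M(1)) + G)² = (0 - 74)² = (-74)² = 5476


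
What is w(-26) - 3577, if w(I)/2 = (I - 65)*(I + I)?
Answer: 5887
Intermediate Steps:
w(I) = 4*I*(-65 + I) (w(I) = 2*((I - 65)*(I + I)) = 2*((-65 + I)*(2*I)) = 2*(2*I*(-65 + I)) = 4*I*(-65 + I))
w(-26) - 3577 = 4*(-26)*(-65 - 26) - 3577 = 4*(-26)*(-91) - 3577 = 9464 - 3577 = 5887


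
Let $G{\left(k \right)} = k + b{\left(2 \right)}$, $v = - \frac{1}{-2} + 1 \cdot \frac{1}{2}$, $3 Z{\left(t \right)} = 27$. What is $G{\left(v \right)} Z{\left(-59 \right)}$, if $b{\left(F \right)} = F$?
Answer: $27$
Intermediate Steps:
$Z{\left(t \right)} = 9$ ($Z{\left(t \right)} = \frac{1}{3} \cdot 27 = 9$)
$v = 1$ ($v = \left(-1\right) \left(- \frac{1}{2}\right) + 1 \cdot \frac{1}{2} = \frac{1}{2} + \frac{1}{2} = 1$)
$G{\left(k \right)} = 2 + k$ ($G{\left(k \right)} = k + 2 = 2 + k$)
$G{\left(v \right)} Z{\left(-59 \right)} = \left(2 + 1\right) 9 = 3 \cdot 9 = 27$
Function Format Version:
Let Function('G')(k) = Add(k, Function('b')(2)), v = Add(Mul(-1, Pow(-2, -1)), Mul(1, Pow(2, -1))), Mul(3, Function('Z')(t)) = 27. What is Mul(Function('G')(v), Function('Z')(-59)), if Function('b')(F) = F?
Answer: 27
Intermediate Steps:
Function('Z')(t) = 9 (Function('Z')(t) = Mul(Rational(1, 3), 27) = 9)
v = 1 (v = Add(Mul(-1, Rational(-1, 2)), Mul(1, Rational(1, 2))) = Add(Rational(1, 2), Rational(1, 2)) = 1)
Function('G')(k) = Add(2, k) (Function('G')(k) = Add(k, 2) = Add(2, k))
Mul(Function('G')(v), Function('Z')(-59)) = Mul(Add(2, 1), 9) = Mul(3, 9) = 27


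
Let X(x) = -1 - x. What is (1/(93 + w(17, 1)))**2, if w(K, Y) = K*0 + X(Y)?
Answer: 1/8281 ≈ 0.00012076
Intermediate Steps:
w(K, Y) = -1 - Y (w(K, Y) = K*0 + (-1 - Y) = 0 + (-1 - Y) = -1 - Y)
(1/(93 + w(17, 1)))**2 = (1/(93 + (-1 - 1*1)))**2 = (1/(93 + (-1 - 1)))**2 = (1/(93 - 2))**2 = (1/91)**2 = 1/8281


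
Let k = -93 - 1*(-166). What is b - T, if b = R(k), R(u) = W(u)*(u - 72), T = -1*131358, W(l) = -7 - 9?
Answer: 131342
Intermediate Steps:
W(l) = -16
T = -131358
k = 73 (k = -93 + 166 = 73)
R(u) = 1152 - 16*u (R(u) = -16*(u - 72) = -16*(-72 + u) = 1152 - 16*u)
b = -16 (b = 1152 - 16*73 = 1152 - 1168 = -16)
b - T = -16 - 1*(-131358) = -16 + 131358 = 131342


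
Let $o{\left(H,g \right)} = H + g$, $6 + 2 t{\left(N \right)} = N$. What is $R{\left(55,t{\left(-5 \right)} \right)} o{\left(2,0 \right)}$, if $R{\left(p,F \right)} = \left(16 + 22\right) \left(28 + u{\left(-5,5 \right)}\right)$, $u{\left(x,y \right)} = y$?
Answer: $2508$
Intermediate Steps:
$t{\left(N \right)} = -3 + \frac{N}{2}$
$R{\left(p,F \right)} = 1254$ ($R{\left(p,F \right)} = \left(16 + 22\right) \left(28 + 5\right) = 38 \cdot 33 = 1254$)
$R{\left(55,t{\left(-5 \right)} \right)} o{\left(2,0 \right)} = 1254 \left(2 + 0\right) = 1254 \cdot 2 = 2508$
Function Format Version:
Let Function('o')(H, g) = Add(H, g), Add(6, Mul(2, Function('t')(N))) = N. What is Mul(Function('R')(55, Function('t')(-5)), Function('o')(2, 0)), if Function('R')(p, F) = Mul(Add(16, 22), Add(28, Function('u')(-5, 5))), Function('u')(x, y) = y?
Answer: 2508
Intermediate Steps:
Function('t')(N) = Add(-3, Mul(Rational(1, 2), N))
Function('R')(p, F) = 1254 (Function('R')(p, F) = Mul(Add(16, 22), Add(28, 5)) = Mul(38, 33) = 1254)
Mul(Function('R')(55, Function('t')(-5)), Function('o')(2, 0)) = Mul(1254, Add(2, 0)) = Mul(1254, 2) = 2508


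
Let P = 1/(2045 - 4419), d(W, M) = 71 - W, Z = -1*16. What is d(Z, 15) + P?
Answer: 206537/2374 ≈ 87.000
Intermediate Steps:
Z = -16
P = -1/2374 (P = 1/(-2374) = -1/2374 ≈ -0.00042123)
d(Z, 15) + P = (71 - 1*(-16)) - 1/2374 = (71 + 16) - 1/2374 = 87 - 1/2374 = 206537/2374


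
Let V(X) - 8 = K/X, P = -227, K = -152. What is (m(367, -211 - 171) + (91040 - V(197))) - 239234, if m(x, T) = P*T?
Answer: -12112984/197 ≈ -61487.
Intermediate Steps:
V(X) = 8 - 152/X
m(x, T) = -227*T
(m(367, -211 - 171) + (91040 - V(197))) - 239234 = (-227*(-211 - 171) + (91040 - (8 - 152/197))) - 239234 = (-227*(-382) + (91040 - (8 - 152*1/197))) - 239234 = (86714 + (91040 - (8 - 152/197))) - 239234 = (86714 + (91040 - 1*1424/197)) - 239234 = (86714 + (91040 - 1424/197)) - 239234 = (86714 + 17933456/197) - 239234 = 35016114/197 - 239234 = -12112984/197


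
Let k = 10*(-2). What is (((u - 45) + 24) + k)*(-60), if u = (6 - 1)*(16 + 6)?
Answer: -4140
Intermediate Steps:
k = -20
u = 110 (u = 5*22 = 110)
(((u - 45) + 24) + k)*(-60) = (((110 - 45) + 24) - 20)*(-60) = ((65 + 24) - 20)*(-60) = (89 - 20)*(-60) = 69*(-60) = -4140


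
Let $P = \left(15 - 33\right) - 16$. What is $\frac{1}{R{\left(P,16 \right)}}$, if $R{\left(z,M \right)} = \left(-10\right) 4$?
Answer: $- \frac{1}{40} \approx -0.025$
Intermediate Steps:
$P = -34$ ($P = -18 - 16 = -34$)
$R{\left(z,M \right)} = -40$
$\frac{1}{R{\left(P,16 \right)}} = \frac{1}{-40} = - \frac{1}{40}$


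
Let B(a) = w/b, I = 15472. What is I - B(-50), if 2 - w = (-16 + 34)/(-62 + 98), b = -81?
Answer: 835489/54 ≈ 15472.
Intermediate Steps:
w = 3/2 (w = 2 - (-16 + 34)/(-62 + 98) = 2 - 18/36 = 2 - 1*1/2 = 2 - 1/2 = 3/2 ≈ 1.5000)
B(a) = -1/54 (B(a) = (3/2)/(-81) = (3/2)*(-1/81) = -1/54)
I - B(-50) = 15472 - 1*(-1/54) = 15472 + 1/54 = 835489/54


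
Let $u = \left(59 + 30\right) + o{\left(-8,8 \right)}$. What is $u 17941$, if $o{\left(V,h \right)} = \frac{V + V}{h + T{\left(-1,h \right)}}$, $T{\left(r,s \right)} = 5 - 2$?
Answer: $1570653$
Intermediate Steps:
$T{\left(r,s \right)} = 3$
$o{\left(V,h \right)} = \frac{2 V}{3 + h}$ ($o{\left(V,h \right)} = \frac{V + V}{h + 3} = \frac{2 V}{3 + h}$)
$u = \frac{963}{11}$ ($u = \left(59 + 30\right) + 2 \left(-8\right) \frac{1}{3 + 8} = 89 + 2 \left(-8\right) \frac{1}{11} = 89 - \frac{16}{11} = \frac{963}{11} \approx 87.545$)
$u 17941 = \frac{963}{11} \cdot 17941 = 1570653$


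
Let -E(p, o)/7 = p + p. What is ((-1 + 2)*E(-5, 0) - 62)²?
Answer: 64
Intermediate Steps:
E(p, o) = -14*p (E(p, o) = -7*(p + p) = -14*p)
((-1 + 2)*E(-5, 0) - 62)² = ((-1 + 2)*(-14*(-5)) - 62)² = (1*70 - 62)² = (70 - 62)² = 8² = 64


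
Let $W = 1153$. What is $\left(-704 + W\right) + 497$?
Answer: $946$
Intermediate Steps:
$\left(-704 + W\right) + 497 = \left(-704 + 1153\right) + 497 = 449 + 497 = 946$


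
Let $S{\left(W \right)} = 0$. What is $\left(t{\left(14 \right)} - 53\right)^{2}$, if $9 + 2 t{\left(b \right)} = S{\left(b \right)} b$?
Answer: $\frac{13225}{4} \approx 3306.3$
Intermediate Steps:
$t{\left(b \right)} = - \frac{9}{2}$ ($t{\left(b \right)} = - \frac{9}{2} + \frac{0 b}{2} = - \frac{9}{2} + \frac{1}{2} \cdot 0 = - \frac{9}{2} + 0 = - \frac{9}{2}$)
$\left(t{\left(14 \right)} - 53\right)^{2} = \left(- \frac{9}{2} - 53\right)^{2} = \left(- \frac{115}{2}\right)^{2} = \frac{13225}{4}$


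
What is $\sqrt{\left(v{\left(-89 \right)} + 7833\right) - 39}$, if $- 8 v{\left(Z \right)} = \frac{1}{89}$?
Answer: $\frac{\sqrt{987780206}}{356} \approx 88.284$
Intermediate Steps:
$v{\left(Z \right)} = - \frac{1}{712}$ ($v{\left(Z \right)} = - \frac{1}{8 \cdot 89} = \left(- \frac{1}{8}\right) \frac{1}{89} = - \frac{1}{712}$)
$\sqrt{\left(v{\left(-89 \right)} + 7833\right) - 39} = \sqrt{\left(- \frac{1}{712} + 7833\right) - 39} = \sqrt{\frac{5577095}{712} - 39} = \sqrt{\frac{5549327}{712}} = \frac{\sqrt{987780206}}{356}$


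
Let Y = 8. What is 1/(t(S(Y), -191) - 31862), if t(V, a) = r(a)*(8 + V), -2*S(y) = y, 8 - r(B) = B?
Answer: -1/31066 ≈ -3.2190e-5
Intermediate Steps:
r(B) = 8 - B
S(y) = -y/2
t(V, a) = (8 + V)*(8 - a) (t(V, a) = (8 - a)*(8 + V) = (8 + V)*(8 - a))
1/(t(S(Y), -191) - 31862) = 1/(-(-8 - 191)*(8 - ½*8) - 31862) = 1/(-1*(-199)*(8 - 4) - 31862) = 1/(-1*(-199)*4 - 31862) = 1/(796 - 31862) = 1/(-31066) = -1/31066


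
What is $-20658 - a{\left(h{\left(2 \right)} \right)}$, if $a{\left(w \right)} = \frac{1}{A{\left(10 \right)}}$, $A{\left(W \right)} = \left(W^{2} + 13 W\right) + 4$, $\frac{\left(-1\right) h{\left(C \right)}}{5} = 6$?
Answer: $- \frac{4833973}{234} \approx -20658.0$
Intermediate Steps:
$h{\left(C \right)} = -30$ ($h{\left(C \right)} = \left(-5\right) 6 = -30$)
$A{\left(W \right)} = 4 + W^{2} + 13 W$
$a{\left(w \right)} = \frac{1}{234}$ ($a{\left(w \right)} = \frac{1}{4 + 10^{2} + 13 \cdot 10} = \frac{1}{4 + 100 + 130} = \frac{1}{234}$)
$-20658 - a{\left(h{\left(2 \right)} \right)} = -20658 - \frac{1}{234} = - \frac{4833973}{234}$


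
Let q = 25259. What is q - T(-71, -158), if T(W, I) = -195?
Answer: 25454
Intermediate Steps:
q - T(-71, -158) = 25259 - 1*(-195) = 25259 + 195 = 25454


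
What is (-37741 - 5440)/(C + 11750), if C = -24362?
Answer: 43181/12612 ≈ 3.4238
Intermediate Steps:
(-37741 - 5440)/(C + 11750) = (-37741 - 5440)/(-24362 + 11750) = -43181/(-12612) = -43181*(-1/12612) = 43181/12612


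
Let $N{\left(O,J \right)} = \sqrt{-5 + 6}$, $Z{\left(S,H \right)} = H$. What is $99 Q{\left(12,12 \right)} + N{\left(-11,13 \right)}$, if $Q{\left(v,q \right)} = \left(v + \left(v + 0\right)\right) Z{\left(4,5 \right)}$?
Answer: $11881$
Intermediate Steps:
$N{\left(O,J \right)} = 1$ ($N{\left(O,J \right)} = \sqrt{1} = 1$)
$Q{\left(v,q \right)} = 10 v$ ($Q{\left(v,q \right)} = \left(v + \left(v + 0\right)\right) 5 = \left(v + v\right) 5 = 2 v 5 = 10 v$)
$99 Q{\left(12,12 \right)} + N{\left(-11,13 \right)} = 99 \cdot 10 \cdot 12 + 1 = 99 \cdot 120 + 1 = 11880 + 1 = 11881$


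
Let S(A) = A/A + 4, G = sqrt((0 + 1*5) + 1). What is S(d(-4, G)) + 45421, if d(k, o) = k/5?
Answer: 45426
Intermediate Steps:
G = sqrt(6) (G = sqrt((0 + 5) + 1) = sqrt(5 + 1) = sqrt(6) ≈ 2.4495)
d(k, o) = k/5 (d(k, o) = k*(1/5) = k/5)
S(A) = 5 (S(A) = 1 + 4 = 5)
S(d(-4, G)) + 45421 = 5 + 45421 = 45426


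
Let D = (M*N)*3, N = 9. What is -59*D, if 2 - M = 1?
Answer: -1593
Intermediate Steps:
M = 1 (M = 2 - 1*1 = 2 - 1 = 1)
D = 27 (D = (1*9)*3 = 9*3 = 27)
-59*D = -59*27 = -1593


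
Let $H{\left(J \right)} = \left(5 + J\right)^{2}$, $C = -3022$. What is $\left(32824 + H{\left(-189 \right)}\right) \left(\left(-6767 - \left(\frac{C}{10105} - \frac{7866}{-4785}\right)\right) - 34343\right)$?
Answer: $- \frac{1767316252491984}{644699} \approx -2.7413 \cdot 10^{9}$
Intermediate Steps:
$\left(32824 + H{\left(-189 \right)}\right) \left(\left(-6767 - \left(\frac{C}{10105} - \frac{7866}{-4785}\right)\right) - 34343\right) = \left(32824 + \left(5 - 189\right)^{2}\right) \left(\left(-6767 - \left(- \frac{3022}{10105} - \frac{7866}{-4785}\right)\right) - 34343\right) = \left(32824 + \left(-184\right)^{2}\right) \left(\left(-6767 - \left(\left(-3022\right) \frac{1}{10105} - - \frac{2622}{1595}\right)\right) - 34343\right) = \left(32824 + 33856\right) \left(\left(-6767 - \left(- \frac{3022}{10105} + \frac{2622}{1595}\right)\right) - 34343\right) = 66680 \left(\left(-6767 - \frac{4335044}{3223495}\right) - 34343\right) = 66680 \left(- \frac{21817725709}{3223495} - 34343\right) = 66680 \left(- \frac{132522214494}{3223495}\right) = - \frac{1767316252491984}{644699}$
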